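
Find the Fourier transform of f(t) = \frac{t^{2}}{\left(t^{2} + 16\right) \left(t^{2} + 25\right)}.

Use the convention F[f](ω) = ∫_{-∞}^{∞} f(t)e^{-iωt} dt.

F(ω) = \frac{\pi \left(5 - 4 e^{\left|{\omega}\right|}\right) e^{- 5 \left|{\omega}\right|}}{9}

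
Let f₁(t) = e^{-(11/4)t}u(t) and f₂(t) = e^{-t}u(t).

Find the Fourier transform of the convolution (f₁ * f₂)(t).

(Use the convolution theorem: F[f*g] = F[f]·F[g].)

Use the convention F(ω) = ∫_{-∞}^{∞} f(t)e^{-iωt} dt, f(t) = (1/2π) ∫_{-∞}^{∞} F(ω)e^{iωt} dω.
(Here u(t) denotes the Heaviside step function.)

F[f₁*f₂](ω) = \frac{4}{\left(i \omega + 1\right) \left(4 i \omega + 11\right)}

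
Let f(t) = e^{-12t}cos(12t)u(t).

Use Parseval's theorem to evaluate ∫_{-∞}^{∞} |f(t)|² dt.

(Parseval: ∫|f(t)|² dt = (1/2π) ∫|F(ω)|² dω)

∫|f(t)|² dt = \frac{1}{32}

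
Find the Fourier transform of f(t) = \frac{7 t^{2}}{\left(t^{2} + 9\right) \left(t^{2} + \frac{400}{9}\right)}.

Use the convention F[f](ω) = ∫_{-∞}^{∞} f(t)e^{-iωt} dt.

F(ω) = - \frac{189 \pi e^{- 3 \left|{\omega}\right|}}{319} + \frac{420 \pi e^{- \frac{20 \left|{\omega}\right|}{3}}}{319}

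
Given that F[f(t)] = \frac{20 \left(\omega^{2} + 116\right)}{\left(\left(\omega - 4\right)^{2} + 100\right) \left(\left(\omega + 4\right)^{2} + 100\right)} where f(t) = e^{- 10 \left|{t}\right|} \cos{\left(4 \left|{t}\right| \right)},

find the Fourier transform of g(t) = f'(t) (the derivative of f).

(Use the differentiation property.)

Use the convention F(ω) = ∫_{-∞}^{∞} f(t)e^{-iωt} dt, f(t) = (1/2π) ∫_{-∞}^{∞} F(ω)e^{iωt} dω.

F[g](ω) = \frac{20 i \omega \left(\omega^{2} + 116\right)}{\omega^{4} + 168 \omega^{2} + 13456}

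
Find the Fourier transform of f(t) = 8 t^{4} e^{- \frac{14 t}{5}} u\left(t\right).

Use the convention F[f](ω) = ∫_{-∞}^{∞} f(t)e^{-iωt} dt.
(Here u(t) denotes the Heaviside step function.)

F(ω) = \frac{600000}{\left(5 i \omega + 14\right)^{5}}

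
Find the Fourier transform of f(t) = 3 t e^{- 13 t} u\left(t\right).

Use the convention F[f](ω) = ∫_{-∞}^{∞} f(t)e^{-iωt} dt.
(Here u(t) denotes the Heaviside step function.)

F(ω) = \frac{3}{\left(i \omega + 13\right)^{2}}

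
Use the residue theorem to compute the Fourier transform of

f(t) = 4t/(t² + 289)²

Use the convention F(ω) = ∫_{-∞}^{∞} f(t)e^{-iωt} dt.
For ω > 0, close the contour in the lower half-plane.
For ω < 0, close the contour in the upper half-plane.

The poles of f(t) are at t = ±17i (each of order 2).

Let g(z) = f(z)e^{-iωz}; for large |z| the factor e^{-iωz} decays in the lower half-plane when ω > 0 and in the upper half-plane when ω < 0.

Case ω > 0 (lower half-plane, clockwise contour ⇒ F(ω) = -2πi·ΣRes):
  Res_{z = - 17 i} g(z) = \frac{\omega e^{- 17 \omega}}{17} (pole of order 2)
  F(ω) = -2πi·ΣRes = - \frac{2 i \pi \omega e^{- 17 \omega}}{17}

Case ω < 0 (upper half-plane, counterclockwise contour ⇒ F(ω) = +2πi·ΣRes):
  Res_{z = 17 i} g(z) = - \frac{\omega e^{17 \omega}}{17} (pole of order 2)
  F(ω) = 2πi·ΣRes = - \frac{2 i \pi \omega e^{17 \omega}}{17}

Both cases combine into a single formula in |ω|:

F(ω) = - \frac{2 i \pi \omega e^{- 17 \left|{\omega}\right|}}{17}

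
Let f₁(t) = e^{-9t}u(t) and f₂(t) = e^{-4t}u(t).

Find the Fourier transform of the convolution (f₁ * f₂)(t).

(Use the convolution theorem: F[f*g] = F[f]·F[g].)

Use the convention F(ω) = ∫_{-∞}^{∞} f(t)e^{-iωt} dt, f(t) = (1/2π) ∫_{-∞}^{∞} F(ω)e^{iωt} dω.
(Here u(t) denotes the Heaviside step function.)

F[f₁*f₂](ω) = \frac{1}{\left(i \omega + 4\right) \left(i \omega + 9\right)}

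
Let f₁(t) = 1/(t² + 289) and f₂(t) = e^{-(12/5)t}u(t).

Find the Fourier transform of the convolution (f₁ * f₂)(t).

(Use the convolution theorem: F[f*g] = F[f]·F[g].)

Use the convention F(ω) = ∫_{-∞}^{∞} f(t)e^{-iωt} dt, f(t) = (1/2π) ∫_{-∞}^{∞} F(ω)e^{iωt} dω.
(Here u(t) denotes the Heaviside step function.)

F[f₁*f₂](ω) = \frac{5 \pi e^{- 17 \left|{\omega}\right|}}{17 \left(5 i \omega + 12\right)}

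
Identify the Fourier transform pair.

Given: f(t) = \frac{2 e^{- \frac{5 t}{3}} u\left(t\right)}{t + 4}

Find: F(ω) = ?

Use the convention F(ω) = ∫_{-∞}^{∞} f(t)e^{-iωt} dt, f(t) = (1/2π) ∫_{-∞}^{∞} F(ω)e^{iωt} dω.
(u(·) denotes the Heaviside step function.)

F(ω) = 2 e^{4 i \omega + \frac{20}{3}} \operatorname{E}_{1}\left(4 i \omega + \frac{20}{3}\right)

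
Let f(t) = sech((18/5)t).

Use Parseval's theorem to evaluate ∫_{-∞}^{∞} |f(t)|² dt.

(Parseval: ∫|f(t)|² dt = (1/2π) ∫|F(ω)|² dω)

∫|f(t)|² dt = \frac{5}{9}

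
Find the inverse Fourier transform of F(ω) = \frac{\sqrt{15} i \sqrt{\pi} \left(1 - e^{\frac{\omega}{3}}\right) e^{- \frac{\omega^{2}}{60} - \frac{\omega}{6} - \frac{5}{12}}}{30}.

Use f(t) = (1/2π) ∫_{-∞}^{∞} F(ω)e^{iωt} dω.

f(t) = e^{- 15 t^{2}} \sin{\left(5 t \right)}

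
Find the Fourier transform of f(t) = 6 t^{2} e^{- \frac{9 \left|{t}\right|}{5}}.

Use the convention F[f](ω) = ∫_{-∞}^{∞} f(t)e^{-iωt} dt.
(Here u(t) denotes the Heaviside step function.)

F(ω) = \frac{81000 \left(27 - 25 \omega^{2}\right)}{\left(25 \omega^{2} + 81\right)^{3}}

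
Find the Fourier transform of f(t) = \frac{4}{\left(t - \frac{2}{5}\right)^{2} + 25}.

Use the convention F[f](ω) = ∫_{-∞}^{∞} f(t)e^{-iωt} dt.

F(ω) = \frac{4 \pi e^{- \frac{2 i \omega}{5} - 5 \left|{\omega}\right|}}{5}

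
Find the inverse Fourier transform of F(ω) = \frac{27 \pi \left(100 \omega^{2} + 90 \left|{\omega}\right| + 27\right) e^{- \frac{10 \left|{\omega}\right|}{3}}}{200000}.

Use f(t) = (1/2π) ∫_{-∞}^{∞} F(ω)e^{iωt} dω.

f(t) = \frac{4}{\left(t^{2} + \frac{100}{9}\right)^{3}}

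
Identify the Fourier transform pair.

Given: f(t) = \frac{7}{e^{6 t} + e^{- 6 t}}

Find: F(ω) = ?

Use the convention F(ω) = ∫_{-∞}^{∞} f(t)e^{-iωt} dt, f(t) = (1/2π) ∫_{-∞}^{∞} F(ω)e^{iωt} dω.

F(ω) = \frac{7 \pi}{12 \cosh{\left(\frac{\pi \omega}{12} \right)}}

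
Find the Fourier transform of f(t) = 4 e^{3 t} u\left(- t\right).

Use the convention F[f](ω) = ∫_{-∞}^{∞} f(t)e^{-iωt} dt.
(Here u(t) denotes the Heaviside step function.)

F(ω) = - \frac{4}{i \omega - 3}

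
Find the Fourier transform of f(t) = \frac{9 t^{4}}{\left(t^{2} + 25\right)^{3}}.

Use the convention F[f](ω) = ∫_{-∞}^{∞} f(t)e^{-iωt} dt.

F(ω) = \frac{9 \pi \left(25 \omega^{2} - 25 \left|{\omega}\right| + 3\right) e^{- 5 \left|{\omega}\right|}}{40}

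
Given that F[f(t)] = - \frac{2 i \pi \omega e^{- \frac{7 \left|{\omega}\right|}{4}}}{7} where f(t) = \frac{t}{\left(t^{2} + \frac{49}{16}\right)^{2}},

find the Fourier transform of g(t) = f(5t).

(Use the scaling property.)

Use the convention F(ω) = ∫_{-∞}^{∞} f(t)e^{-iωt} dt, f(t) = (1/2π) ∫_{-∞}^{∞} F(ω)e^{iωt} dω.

F[g](ω) = - \frac{2 i \pi \omega e^{- \frac{7 \left|{\omega}\right|}{20}}}{175}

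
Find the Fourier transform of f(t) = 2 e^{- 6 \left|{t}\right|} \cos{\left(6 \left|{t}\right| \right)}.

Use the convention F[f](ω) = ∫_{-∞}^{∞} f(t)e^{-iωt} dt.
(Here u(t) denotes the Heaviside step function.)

F(ω) = \frac{24 \left(\omega^{2} + 72\right)}{\omega^{4} + 5184}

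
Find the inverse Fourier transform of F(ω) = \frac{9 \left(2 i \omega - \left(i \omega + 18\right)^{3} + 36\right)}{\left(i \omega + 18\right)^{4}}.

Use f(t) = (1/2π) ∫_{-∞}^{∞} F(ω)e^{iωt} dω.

f(t) = 9 \left(t^{2} - 1\right) e^{- 18 t} u\left(t\right)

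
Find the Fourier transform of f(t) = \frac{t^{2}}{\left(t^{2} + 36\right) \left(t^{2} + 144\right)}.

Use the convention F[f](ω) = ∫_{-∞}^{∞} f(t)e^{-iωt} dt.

F(ω) = \frac{\pi \left(2 - e^{6 \left|{\omega}\right|}\right) e^{- 12 \left|{\omega}\right|}}{18}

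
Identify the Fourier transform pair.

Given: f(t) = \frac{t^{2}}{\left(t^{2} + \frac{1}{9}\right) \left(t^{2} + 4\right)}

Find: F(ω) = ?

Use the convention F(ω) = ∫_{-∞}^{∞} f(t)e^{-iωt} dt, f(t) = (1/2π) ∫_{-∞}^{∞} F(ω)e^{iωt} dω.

F(ω) = \frac{18 \pi e^{- 2 \left|{\omega}\right|}}{35} - \frac{3 \pi e^{- \frac{\left|{\omega}\right|}{3}}}{35}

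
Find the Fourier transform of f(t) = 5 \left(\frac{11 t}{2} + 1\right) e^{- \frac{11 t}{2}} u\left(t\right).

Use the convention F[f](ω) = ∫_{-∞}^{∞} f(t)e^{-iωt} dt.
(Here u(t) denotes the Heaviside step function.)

F(ω) = \frac{20 \left(- i \omega - 11\right)}{4 \omega^{2} - 44 i \omega - 121}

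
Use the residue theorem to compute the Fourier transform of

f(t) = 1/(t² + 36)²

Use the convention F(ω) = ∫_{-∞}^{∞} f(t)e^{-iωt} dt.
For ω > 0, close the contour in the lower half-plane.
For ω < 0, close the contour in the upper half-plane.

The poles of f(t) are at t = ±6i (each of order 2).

Let g(z) = f(z)e^{-iωz}; for large |z| the factor e^{-iωz} decays in the lower half-plane when ω > 0 and in the upper half-plane when ω < 0.

Case ω > 0 (lower half-plane, clockwise contour ⇒ F(ω) = -2πi·ΣRes):
  Res_{z = - 6 i} g(z) = \frac{i \left(6 \omega + 1\right) e^{- 6 \omega}}{864} (pole of order 2)
  F(ω) = -2πi·ΣRes = \frac{\pi \left(6 \omega + 1\right) e^{- 6 \omega}}{432}

Case ω < 0 (upper half-plane, counterclockwise contour ⇒ F(ω) = +2πi·ΣRes):
  Res_{z = 6 i} g(z) = \frac{i \left(6 \omega - 1\right) e^{6 \omega}}{864} (pole of order 2)
  F(ω) = 2πi·ΣRes = \frac{\pi \left(1 - 6 \omega\right) e^{6 \omega}}{432}

Both cases combine into a single formula in |ω|:

F(ω) = \frac{\pi \left(6 \left|{\omega}\right| + 1\right) e^{- 6 \left|{\omega}\right|}}{432}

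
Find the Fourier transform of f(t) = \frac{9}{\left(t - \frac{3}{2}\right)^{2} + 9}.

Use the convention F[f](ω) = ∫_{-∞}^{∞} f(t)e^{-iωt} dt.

F(ω) = 3 \pi e^{- \frac{3 i \omega}{2} - 3 \left|{\omega}\right|}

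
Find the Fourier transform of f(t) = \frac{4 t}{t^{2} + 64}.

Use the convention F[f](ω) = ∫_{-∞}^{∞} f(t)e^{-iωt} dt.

F(ω) = - 4 i \pi e^{- 8 \left|{\omega}\right|} \operatorname{sign}{\left(\omega \right)}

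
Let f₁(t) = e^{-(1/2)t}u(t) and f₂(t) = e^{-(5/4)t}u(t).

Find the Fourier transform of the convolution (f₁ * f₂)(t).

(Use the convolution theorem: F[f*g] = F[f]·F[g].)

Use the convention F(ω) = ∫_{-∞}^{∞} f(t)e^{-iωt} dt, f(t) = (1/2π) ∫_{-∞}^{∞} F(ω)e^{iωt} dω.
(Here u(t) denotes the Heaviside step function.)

F[f₁*f₂](ω) = \frac{8}{- 8 \omega^{2} + 14 i \omega + 5}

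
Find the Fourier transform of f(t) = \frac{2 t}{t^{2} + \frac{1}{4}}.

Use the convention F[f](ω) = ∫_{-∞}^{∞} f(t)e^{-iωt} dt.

F(ω) = - 2 i \pi e^{- \frac{\left|{\omega}\right|}{2}} \operatorname{sign}{\left(\omega \right)}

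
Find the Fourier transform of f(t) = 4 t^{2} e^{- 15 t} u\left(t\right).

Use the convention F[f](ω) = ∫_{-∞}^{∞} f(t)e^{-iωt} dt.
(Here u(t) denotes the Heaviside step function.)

F(ω) = \frac{8}{\left(i \omega + 15\right)^{3}}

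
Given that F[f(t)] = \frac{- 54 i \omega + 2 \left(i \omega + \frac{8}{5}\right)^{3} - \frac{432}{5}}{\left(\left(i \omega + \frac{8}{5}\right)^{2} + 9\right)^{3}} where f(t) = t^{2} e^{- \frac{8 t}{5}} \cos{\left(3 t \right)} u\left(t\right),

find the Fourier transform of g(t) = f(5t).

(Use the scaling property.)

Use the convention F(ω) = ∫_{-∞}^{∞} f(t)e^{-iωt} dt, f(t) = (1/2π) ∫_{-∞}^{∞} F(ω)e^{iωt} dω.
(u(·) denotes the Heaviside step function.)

F[g](ω) = \frac{50 \left(- 675 i \omega + \left(i \omega + 8\right)^{3} - 5400\right)}{\left(\left(i \omega + 8\right)^{2} + 225\right)^{3}}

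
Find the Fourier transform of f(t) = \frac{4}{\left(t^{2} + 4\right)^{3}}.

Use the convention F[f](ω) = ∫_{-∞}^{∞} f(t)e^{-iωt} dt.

F(ω) = \frac{\pi \left(4 \omega^{2} + 6 \left|{\omega}\right| + 3\right) e^{- 2 \left|{\omega}\right|}}{64}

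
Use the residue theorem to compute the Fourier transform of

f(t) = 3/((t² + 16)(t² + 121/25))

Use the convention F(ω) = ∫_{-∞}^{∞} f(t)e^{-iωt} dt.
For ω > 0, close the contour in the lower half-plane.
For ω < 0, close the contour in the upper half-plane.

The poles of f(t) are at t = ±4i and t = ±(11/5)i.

Let g(z) = f(z)e^{-iωz}; for large |z| the factor e^{-iωz} decays in the lower half-plane when ω > 0 and in the upper half-plane when ω < 0.

Case ω > 0 (lower half-plane, clockwise contour ⇒ F(ω) = -2πi·ΣRes):
  Res_{z = - 4 i} g(z) = - \frac{25 i e^{- 4 \omega}}{744}
  Res_{z = - \frac{11 i}{5}} g(z) = \frac{125 i e^{- \frac{11 \omega}{5}}}{2046}
  F(ω) = -2πi·ΣRes = - \frac{25 \pi e^{- 4 \omega}}{372} + \frac{125 \pi e^{- \frac{11 \omega}{5}}}{1023}

Case ω < 0 (upper half-plane, counterclockwise contour ⇒ F(ω) = +2πi·ΣRes):
  Res_{z = 4 i} g(z) = \frac{25 i e^{4 \omega}}{744}
  Res_{z = \frac{11 i}{5}} g(z) = - \frac{125 i e^{\frac{11 \omega}{5}}}{2046}
  F(ω) = 2πi·ΣRes = \frac{25 \pi \left(20 e^{\frac{11 \omega}{5}} - 11 e^{4 \omega}\right)}{4092}

Both cases combine into a single formula in |ω|:

F(ω) = - \frac{25 \pi e^{- 4 \left|{\omega}\right|}}{372} + \frac{125 \pi e^{- \frac{11 \left|{\omega}\right|}{5}}}{1023}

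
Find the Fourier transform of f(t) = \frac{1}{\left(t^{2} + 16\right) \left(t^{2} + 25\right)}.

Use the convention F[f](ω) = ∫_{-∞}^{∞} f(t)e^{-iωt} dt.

F(ω) = \frac{\pi \left(5 e^{\left|{\omega}\right|} - 4\right) e^{- 5 \left|{\omega}\right|}}{180}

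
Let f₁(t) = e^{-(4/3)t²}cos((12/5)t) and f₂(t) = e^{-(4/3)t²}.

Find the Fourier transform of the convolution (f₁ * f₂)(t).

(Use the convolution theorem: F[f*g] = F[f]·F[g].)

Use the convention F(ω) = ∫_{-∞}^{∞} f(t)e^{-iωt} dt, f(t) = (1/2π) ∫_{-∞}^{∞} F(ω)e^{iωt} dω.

F[f₁*f₂](ω) = \frac{3 \pi \left(e^{\frac{9 \omega}{5}} + 1\right) e^{- \frac{3 \omega^{2}}{8} - \frac{9 \omega}{10} - \frac{27}{25}}}{8}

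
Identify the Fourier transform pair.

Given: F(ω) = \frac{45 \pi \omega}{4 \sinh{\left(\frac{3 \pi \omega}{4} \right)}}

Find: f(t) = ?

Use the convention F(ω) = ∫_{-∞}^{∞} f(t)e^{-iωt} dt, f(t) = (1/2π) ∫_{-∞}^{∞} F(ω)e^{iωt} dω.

f(t) = \frac{5}{\cosh^{2}{\left(\frac{2 t}{3} \right)}}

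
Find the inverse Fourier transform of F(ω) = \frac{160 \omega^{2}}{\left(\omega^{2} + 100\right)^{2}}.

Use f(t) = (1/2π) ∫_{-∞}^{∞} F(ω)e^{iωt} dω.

f(t) = 4 \left(1 - 10 \left|{t}\right|\right) e^{- 10 \left|{t}\right|}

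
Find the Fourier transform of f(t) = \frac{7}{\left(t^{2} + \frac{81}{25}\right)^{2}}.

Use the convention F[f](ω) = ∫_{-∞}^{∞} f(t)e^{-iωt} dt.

F(ω) = \frac{175 \pi \left(9 \left|{\omega}\right| + 5\right) e^{- \frac{9 \left|{\omega}\right|}{5}}}{1458}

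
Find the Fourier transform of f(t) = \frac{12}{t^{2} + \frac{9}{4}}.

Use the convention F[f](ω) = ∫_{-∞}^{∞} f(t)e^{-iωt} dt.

F(ω) = 8 \pi e^{- \frac{3 \left|{\omega}\right|}{2}}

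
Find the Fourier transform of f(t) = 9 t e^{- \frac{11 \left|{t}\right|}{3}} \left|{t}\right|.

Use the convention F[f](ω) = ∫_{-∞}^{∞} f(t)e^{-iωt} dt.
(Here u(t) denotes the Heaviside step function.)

F(ω) = \frac{8748 i \omega \left(3 \omega^{2} - 121\right)}{\left(9 \omega^{2} + 121\right)^{3}}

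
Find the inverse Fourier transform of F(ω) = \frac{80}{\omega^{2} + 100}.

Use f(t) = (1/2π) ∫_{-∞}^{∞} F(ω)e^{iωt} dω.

f(t) = 4 e^{- 10 \left|{t}\right|}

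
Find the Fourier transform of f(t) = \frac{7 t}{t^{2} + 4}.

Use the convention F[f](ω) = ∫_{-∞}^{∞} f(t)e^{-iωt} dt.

F(ω) = - 7 i \pi e^{- 2 \left|{\omega}\right|} \operatorname{sign}{\left(\omega \right)}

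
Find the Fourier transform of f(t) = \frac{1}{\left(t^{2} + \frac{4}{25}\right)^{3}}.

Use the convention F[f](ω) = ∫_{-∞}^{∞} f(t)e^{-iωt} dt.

F(ω) = \frac{125 \pi \left(4 \omega^{2} + 30 \left|{\omega}\right| + 75\right) e^{- \frac{2 \left|{\omega}\right|}{5}}}{256}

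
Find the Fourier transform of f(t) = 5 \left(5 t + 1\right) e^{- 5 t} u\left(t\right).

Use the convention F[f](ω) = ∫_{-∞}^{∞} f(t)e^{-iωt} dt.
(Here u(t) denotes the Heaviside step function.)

F(ω) = \frac{5 \left(- i \omega - 10\right)}{\omega^{2} - 10 i \omega - 25}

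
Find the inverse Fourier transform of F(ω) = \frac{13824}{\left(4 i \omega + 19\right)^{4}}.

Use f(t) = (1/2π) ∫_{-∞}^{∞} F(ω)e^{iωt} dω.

f(t) = 9 t^{3} e^{- \frac{19 t}{4}} u\left(t\right)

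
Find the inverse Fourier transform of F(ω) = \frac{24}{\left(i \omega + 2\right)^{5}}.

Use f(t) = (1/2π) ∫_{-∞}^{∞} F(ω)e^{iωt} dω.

f(t) = t^{4} e^{- 2 t} u\left(t\right)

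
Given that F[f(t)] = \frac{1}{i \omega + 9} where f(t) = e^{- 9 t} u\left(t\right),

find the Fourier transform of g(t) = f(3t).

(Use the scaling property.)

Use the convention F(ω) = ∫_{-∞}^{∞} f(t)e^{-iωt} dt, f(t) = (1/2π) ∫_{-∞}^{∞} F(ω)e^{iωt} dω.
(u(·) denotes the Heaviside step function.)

F[g](ω) = \frac{1}{i \omega + 27}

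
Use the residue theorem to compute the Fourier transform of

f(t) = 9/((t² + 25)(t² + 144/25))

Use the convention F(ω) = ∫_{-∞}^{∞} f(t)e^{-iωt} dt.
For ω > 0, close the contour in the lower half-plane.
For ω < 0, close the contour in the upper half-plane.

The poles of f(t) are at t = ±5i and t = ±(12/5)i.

Let g(z) = f(z)e^{-iωz}; for large |z| the factor e^{-iωz} decays in the lower half-plane when ω > 0 and in the upper half-plane when ω < 0.

Case ω > 0 (lower half-plane, clockwise contour ⇒ F(ω) = -2πi·ΣRes):
  Res_{z = - 5 i} g(z) = - \frac{45 i e^{- 5 \omega}}{962}
  Res_{z = - \frac{12 i}{5}} g(z) = \frac{375 i e^{- \frac{12 \omega}{5}}}{3848}
  F(ω) = -2πi·ΣRes = - \frac{45 \pi e^{- 5 \omega}}{481} + \frac{375 \pi e^{- \frac{12 \omega}{5}}}{1924}

Case ω < 0 (upper half-plane, counterclockwise contour ⇒ F(ω) = +2πi·ΣRes):
  Res_{z = 5 i} g(z) = \frac{45 i e^{5 \omega}}{962}
  Res_{z = \frac{12 i}{5}} g(z) = - \frac{375 i e^{\frac{12 \omega}{5}}}{3848}
  F(ω) = 2πi·ΣRes = \frac{15 \pi \left(25 e^{\frac{12 \omega}{5}} - 12 e^{5 \omega}\right)}{1924}

Both cases combine into a single formula in |ω|:

F(ω) = - \frac{45 \pi e^{- 5 \left|{\omega}\right|}}{481} + \frac{375 \pi e^{- \frac{12 \left|{\omega}\right|}{5}}}{1924}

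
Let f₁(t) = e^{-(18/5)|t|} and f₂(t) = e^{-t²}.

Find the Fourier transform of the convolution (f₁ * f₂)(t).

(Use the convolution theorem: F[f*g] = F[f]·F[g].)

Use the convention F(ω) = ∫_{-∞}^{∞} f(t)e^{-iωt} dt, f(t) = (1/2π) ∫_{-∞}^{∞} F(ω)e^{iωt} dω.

F[f₁*f₂](ω) = \frac{180 \sqrt{\pi} e^{- \frac{\omega^{2}}{4}}}{25 \omega^{2} + 324}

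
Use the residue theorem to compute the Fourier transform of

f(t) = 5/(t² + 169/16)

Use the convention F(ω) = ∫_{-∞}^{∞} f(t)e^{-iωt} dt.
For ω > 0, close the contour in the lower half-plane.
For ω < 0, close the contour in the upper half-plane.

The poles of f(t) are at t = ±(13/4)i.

Let g(z) = f(z)e^{-iωz}; for large |z| the factor e^{-iωz} decays in the lower half-plane when ω > 0 and in the upper half-plane when ω < 0.

Case ω > 0 (lower half-plane, clockwise contour ⇒ F(ω) = -2πi·ΣRes):
  Res_{z = - \frac{13 i}{4}} g(z) = \frac{10 i e^{- \frac{13 \omega}{4}}}{13}
  F(ω) = -2πi·ΣRes = \frac{20 \pi e^{- \frac{13 \omega}{4}}}{13}

Case ω < 0 (upper half-plane, counterclockwise contour ⇒ F(ω) = +2πi·ΣRes):
  Res_{z = \frac{13 i}{4}} g(z) = - \frac{10 i e^{\frac{13 \omega}{4}}}{13}
  F(ω) = 2πi·ΣRes = \frac{20 \pi e^{\frac{13 \omega}{4}}}{13}

Both cases combine into a single formula in |ω|:

F(ω) = \frac{20 \pi e^{- \frac{13 \left|{\omega}\right|}{4}}}{13}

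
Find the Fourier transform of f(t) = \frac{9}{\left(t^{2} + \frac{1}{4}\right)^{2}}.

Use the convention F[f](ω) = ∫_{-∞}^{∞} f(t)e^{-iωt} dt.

F(ω) = 18 \pi \left(\left|{\omega}\right| + 2\right) e^{- \frac{\left|{\omega}\right|}{2}}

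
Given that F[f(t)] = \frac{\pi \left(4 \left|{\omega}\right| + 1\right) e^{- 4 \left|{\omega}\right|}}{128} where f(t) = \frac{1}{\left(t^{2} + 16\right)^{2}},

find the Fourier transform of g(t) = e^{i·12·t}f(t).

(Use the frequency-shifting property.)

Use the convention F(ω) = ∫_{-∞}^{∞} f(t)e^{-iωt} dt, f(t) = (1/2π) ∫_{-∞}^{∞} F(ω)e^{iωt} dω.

F[g](ω) = \frac{\pi \left(4 \left|{\omega - 12}\right| + 1\right) e^{- 4 \left|{\omega - 12}\right|}}{128}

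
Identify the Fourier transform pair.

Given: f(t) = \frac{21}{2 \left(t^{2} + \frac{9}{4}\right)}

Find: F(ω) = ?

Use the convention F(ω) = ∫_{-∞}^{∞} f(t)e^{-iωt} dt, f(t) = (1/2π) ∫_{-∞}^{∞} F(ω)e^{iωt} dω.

F(ω) = 7 \pi e^{- \frac{3 \left|{\omega}\right|}{2}}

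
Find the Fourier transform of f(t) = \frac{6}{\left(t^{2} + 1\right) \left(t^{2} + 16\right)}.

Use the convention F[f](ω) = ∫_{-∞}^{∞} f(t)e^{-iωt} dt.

F(ω) = \frac{\pi \left(4 e^{3 \left|{\omega}\right|} - 1\right) e^{- 4 \left|{\omega}\right|}}{10}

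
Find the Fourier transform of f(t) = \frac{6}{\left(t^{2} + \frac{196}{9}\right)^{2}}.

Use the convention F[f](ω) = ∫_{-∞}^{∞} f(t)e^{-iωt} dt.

F(ω) = \frac{27 \pi \left(14 \left|{\omega}\right| + 3\right) e^{- \frac{14 \left|{\omega}\right|}{3}}}{2744}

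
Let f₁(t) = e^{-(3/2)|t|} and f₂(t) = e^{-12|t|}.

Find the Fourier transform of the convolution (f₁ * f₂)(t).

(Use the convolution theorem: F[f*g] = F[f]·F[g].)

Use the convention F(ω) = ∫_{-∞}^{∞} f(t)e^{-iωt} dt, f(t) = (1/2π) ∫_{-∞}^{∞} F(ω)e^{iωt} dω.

F[f₁*f₂](ω) = \frac{288}{\left(\omega^{2} + 144\right) \left(4 \omega^{2} + 9\right)}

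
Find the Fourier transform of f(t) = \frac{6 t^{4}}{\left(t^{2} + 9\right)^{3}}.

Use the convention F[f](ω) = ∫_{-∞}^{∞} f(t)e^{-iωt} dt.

F(ω) = \frac{3 \pi \left(3 \omega^{2} - 5 \left|{\omega}\right| + 1\right) e^{- 3 \left|{\omega}\right|}}{4}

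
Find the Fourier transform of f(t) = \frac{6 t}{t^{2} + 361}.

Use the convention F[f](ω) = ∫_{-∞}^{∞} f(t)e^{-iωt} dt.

F(ω) = - 6 i \pi e^{- 19 \left|{\omega}\right|} \operatorname{sign}{\left(\omega \right)}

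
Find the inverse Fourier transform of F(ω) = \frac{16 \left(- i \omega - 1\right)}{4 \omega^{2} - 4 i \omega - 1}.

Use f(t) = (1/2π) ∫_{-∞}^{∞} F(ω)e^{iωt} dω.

f(t) = 4 \left(\frac{t}{2} + 1\right) e^{- \frac{t}{2}} u\left(t\right)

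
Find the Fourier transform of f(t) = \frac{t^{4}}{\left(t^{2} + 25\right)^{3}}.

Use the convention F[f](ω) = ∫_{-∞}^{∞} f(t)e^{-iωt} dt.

F(ω) = \frac{\pi \left(25 \omega^{2} - 25 \left|{\omega}\right| + 3\right) e^{- 5 \left|{\omega}\right|}}{40}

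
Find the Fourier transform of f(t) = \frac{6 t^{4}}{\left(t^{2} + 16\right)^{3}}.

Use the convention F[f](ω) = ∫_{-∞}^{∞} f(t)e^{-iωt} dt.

F(ω) = \frac{3 \pi \left(16 \omega^{2} - 20 \left|{\omega}\right| + 3\right) e^{- 4 \left|{\omega}\right|}}{16}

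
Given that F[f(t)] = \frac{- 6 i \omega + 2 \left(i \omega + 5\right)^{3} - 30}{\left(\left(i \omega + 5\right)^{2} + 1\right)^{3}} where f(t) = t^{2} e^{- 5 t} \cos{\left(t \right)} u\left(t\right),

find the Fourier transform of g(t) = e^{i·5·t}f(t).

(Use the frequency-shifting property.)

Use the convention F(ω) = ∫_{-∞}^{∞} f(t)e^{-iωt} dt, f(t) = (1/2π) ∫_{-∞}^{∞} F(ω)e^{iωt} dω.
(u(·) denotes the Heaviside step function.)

F[g](ω) = \frac{2 \left(3 i \left(5 - \omega\right) + \left(i \left(\omega - 5\right) + 5\right)^{3} - 15\right)}{\left(\left(i \left(\omega - 5\right) + 5\right)^{2} + 1\right)^{3}}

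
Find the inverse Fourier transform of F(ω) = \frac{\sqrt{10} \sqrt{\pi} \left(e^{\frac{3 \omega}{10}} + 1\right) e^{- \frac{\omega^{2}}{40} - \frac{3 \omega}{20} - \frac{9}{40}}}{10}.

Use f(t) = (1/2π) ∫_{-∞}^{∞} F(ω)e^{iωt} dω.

f(t) = 2 e^{- 10 t^{2}} \cos{\left(3 t \right)}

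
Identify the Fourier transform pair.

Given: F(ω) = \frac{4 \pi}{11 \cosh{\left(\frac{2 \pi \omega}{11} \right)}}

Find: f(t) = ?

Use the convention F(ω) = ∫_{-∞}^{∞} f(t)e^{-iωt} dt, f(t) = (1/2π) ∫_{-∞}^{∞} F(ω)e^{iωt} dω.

f(t) = \frac{2}{e^{\frac{11 t}{4}} + e^{- \frac{11 t}{4}}}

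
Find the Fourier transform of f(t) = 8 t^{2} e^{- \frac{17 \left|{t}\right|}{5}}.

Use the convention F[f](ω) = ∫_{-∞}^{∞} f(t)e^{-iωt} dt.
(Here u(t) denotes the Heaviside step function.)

F(ω) = \frac{68000 \left(289 - 75 \omega^{2}\right)}{\left(25 \omega^{2} + 289\right)^{3}}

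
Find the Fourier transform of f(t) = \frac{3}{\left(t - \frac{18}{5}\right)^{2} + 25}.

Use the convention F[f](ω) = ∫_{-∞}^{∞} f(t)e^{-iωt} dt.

F(ω) = \frac{3 \pi e^{- \frac{18 i \omega}{5} - 5 \left|{\omega}\right|}}{5}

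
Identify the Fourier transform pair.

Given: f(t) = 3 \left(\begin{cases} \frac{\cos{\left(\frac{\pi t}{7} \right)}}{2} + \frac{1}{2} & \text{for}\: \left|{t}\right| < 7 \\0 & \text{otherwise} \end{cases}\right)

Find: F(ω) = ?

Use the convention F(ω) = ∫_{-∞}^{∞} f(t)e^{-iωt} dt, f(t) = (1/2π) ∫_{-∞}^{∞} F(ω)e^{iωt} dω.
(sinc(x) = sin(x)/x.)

F(ω) = - \frac{21 \pi^{2} \operatorname{sinc}{\left(7 \omega \right)}}{49 \omega^{2} - \pi^{2}}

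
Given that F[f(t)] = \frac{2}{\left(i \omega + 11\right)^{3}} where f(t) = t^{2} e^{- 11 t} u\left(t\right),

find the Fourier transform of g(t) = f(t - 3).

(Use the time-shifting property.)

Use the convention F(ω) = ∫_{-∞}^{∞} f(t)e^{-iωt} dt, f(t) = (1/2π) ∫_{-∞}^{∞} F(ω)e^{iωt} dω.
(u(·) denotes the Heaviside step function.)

F[g](ω) = \frac{2 e^{- 3 i \omega}}{\left(i \omega + 11\right)^{3}}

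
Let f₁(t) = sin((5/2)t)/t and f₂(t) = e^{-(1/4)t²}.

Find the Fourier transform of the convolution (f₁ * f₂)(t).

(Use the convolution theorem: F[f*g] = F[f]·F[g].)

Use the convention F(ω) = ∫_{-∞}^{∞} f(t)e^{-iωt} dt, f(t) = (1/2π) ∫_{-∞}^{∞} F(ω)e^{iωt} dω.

F[f₁*f₂](ω) = \begin{cases} 2 \pi^{\frac{3}{2}} e^{- \omega^{2}} & \text{for}\: \omega > - \frac{5}{2} \wedge \omega < \frac{5}{2} \\0 & \text{otherwise} \end{cases}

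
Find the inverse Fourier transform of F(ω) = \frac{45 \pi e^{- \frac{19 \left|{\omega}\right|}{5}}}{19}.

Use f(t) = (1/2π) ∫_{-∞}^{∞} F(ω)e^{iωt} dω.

f(t) = \frac{9}{t^{2} + \frac{361}{25}}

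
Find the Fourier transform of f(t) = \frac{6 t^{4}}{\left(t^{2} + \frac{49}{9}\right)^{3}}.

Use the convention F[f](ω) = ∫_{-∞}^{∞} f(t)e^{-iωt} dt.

F(ω) = \frac{\pi \left(49 \omega^{2} - 105 \left|{\omega}\right| + 27\right) e^{- \frac{7 \left|{\omega}\right|}{3}}}{28}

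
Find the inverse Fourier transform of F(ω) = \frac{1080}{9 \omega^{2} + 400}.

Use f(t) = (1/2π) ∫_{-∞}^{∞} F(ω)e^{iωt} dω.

f(t) = 9 e^{- \frac{20 \left|{t}\right|}{3}}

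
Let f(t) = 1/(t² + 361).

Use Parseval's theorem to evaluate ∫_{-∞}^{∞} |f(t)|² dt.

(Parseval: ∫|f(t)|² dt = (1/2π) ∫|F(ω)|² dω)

∫|f(t)|² dt = \frac{\pi}{13718}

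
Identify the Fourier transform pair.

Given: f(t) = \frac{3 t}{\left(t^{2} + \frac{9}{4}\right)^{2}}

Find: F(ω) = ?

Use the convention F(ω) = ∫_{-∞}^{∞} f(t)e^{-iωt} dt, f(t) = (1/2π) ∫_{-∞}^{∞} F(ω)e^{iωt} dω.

F(ω) = - i \pi \omega e^{- \frac{3 \left|{\omega}\right|}{2}}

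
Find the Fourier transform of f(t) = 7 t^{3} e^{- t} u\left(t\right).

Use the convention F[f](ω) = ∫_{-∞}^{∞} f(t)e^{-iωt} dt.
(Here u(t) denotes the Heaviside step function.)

F(ω) = \frac{42}{\left(i \omega + 1\right)^{4}}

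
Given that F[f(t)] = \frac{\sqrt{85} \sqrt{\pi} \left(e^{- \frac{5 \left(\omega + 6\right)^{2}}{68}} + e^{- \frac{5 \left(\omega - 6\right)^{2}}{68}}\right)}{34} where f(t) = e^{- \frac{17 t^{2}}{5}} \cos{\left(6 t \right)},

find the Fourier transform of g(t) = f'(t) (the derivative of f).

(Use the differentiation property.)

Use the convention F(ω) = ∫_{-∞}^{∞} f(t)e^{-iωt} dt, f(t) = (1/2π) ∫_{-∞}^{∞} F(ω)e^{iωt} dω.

F[g](ω) = \frac{\sqrt{85} i \sqrt{\pi} \omega \left(e^{\frac{30 \omega}{17}} + 1\right) e^{- \frac{5 \omega^{2}}{68} - \frac{15 \omega}{17} - \frac{45}{17}}}{34}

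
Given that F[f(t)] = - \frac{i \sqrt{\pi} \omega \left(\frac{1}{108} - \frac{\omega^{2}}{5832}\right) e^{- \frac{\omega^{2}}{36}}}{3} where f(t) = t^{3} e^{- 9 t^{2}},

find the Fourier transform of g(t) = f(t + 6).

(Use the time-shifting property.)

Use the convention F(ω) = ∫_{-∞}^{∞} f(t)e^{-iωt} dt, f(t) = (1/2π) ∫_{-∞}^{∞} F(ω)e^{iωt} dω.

F[g](ω) = \frac{i \sqrt{\pi} \omega \left(\omega^{2} - 54\right) e^{\frac{\omega \left(- \omega + 216 i\right)}{36}}}{17496}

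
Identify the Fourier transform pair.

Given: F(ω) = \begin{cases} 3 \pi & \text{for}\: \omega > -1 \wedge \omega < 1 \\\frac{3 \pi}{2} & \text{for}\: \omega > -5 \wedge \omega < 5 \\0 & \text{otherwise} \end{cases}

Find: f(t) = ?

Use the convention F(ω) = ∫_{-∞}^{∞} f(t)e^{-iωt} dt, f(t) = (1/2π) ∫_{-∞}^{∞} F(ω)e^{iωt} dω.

f(t) = \frac{3 \sin{\left(3 t \right)} \cos{\left(2 t \right)}}{t}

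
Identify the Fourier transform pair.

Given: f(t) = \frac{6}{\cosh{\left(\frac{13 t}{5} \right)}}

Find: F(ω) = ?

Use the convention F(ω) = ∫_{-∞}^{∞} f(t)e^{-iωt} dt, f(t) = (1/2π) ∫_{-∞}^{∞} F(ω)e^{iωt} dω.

F(ω) = \frac{30 \pi}{13 \cosh{\left(\frac{5 \pi \omega}{26} \right)}}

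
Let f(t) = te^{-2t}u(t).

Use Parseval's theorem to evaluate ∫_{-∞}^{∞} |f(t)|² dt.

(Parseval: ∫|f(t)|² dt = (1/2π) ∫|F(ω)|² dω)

∫|f(t)|² dt = \frac{1}{32}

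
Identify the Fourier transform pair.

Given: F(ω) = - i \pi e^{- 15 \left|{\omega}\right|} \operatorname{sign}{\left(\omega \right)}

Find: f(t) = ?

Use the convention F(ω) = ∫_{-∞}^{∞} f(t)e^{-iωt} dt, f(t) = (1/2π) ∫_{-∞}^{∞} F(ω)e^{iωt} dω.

f(t) = \frac{t}{t^{2} + 225}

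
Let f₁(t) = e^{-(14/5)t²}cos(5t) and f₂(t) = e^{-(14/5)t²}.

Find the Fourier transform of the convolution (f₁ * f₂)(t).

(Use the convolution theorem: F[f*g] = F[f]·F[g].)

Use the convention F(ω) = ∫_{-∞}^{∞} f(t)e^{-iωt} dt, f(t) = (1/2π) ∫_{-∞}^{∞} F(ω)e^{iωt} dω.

F[f₁*f₂](ω) = \frac{5 \pi \left(e^{\frac{25 \omega}{14}} + 1\right) e^{- \frac{5 \omega^{2}}{28} - \frac{25 \omega}{28} - \frac{125}{56}}}{28}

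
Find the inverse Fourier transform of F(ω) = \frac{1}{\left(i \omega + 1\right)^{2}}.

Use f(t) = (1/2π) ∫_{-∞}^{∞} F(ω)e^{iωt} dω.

f(t) = t e^{- t} u\left(t\right)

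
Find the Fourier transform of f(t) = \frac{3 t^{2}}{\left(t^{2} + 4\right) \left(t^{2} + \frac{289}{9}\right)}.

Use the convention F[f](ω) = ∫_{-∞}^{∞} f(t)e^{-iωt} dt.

F(ω) = - \frac{54 \pi e^{- 2 \left|{\omega}\right|}}{253} + \frac{153 \pi e^{- \frac{17 \left|{\omega}\right|}{3}}}{253}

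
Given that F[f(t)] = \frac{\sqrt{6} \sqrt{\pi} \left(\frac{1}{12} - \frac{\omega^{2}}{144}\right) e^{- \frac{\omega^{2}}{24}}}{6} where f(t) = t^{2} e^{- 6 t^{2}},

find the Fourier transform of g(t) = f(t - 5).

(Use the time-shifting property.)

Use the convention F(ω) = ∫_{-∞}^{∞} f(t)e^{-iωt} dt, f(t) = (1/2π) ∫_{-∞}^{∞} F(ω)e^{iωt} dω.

F[g](ω) = \frac{\sqrt{6} \sqrt{\pi} \left(12 - \omega^{2}\right) e^{- \frac{\omega \left(\omega + 120 i\right)}{24}}}{864}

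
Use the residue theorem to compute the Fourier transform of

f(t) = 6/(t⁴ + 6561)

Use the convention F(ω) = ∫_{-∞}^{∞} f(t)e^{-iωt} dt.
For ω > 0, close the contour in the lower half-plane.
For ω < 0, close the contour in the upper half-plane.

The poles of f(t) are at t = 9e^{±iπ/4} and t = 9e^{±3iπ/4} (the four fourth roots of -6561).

Let g(z) = f(z)e^{-iωz}; for large |z| the factor e^{-iωz} decays in the lower half-plane when ω > 0 and in the upper half-plane when ω < 0.

Case ω > 0 (lower half-plane, clockwise contour ⇒ F(ω) = -2πi·ΣRes):
  Res_{z = - \frac{9 \sqrt{2}}{2} - \frac{9 \sqrt{2} i}{2}} g(z) = \frac{\sqrt{2} i \left(1 - i\right) e^{\frac{9 \sqrt{2} \omega \left(-1 + i\right)}{2}}}{972}
  Res_{z = \frac{9 \sqrt{2}}{2} - \frac{9 \sqrt{2} i}{2}} g(z) = \frac{\sqrt{2} i \left(1 + i\right) e^{- \frac{9 \sqrt{2} \omega \left(1 + i\right)}{2}}}{972}
  F(ω) = -2πi·ΣRes = \frac{\sqrt{2} \pi \left(1 - i\right) \left(e^{9 \sqrt{2} i \omega} + i\right) e^{- \frac{9 \sqrt{2} \omega \left(1 + i\right)}{2}}}{486} = \frac{2 \pi e^{- \frac{9 \sqrt{2} \omega}{2}} \sin{\left(\frac{9 \sqrt{2} \omega}{2} + \frac{\pi}{4} \right)}}{243}

Case ω < 0 (upper half-plane, counterclockwise contour ⇒ F(ω) = +2πi·ΣRes):
  Res_{z = \frac{9 \sqrt{2}}{2} + \frac{9 \sqrt{2} i}{2}} g(z) = \frac{\sqrt{2} i \left(-1 + i\right) e^{\frac{9 \sqrt{2} \omega \left(1 - i\right)}{2}}}{972}
  Res_{z = - \frac{9 \sqrt{2}}{2} + \frac{9 \sqrt{2} i}{2}} g(z) = \frac{\sqrt{2} \left(1 - i\right) e^{\frac{9 \sqrt{2} \omega \left(1 + i\right)}{2}}}{972}
  F(ω) = 2πi·ΣRes = - \frac{\sqrt{2} i \pi \left(i \left(1 - i\right) e^{\frac{9 \sqrt{2} \omega \left(1 - i\right)}{2}} - \left(1 - i\right) e^{\frac{9 \sqrt{2} \omega \left(1 + i\right)}{2}}\right)}{486} = \frac{2 \pi e^{\frac{9 \sqrt{2} \omega}{2}} \cos{\left(\frac{9 \sqrt{2} \omega}{2} + \frac{\pi}{4} \right)}}{243}

Both cases combine into a single formula in |ω|:

F(ω) = \frac{2 \pi e^{- \frac{9 \sqrt{2} \left|{\omega}\right|}{2}} \sin{\left(\frac{9 \sqrt{2} \left|{\omega}\right|}{2} + \frac{\pi}{4} \right)}}{243}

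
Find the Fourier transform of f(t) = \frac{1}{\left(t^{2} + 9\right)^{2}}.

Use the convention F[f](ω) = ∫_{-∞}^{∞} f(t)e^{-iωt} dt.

F(ω) = \frac{\pi \left(3 \left|{\omega}\right| + 1\right) e^{- 3 \left|{\omega}\right|}}{54}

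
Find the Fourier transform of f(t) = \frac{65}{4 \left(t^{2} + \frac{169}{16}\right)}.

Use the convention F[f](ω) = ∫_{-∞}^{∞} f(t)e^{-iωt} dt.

F(ω) = 5 \pi e^{- \frac{13 \left|{\omega}\right|}{4}}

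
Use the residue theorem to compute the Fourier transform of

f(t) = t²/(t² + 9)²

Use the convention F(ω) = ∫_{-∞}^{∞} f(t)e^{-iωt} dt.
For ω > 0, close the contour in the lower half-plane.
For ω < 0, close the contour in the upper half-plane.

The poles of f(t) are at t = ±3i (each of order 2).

Let g(z) = f(z)e^{-iωz}; for large |z| the factor e^{-iωz} decays in the lower half-plane when ω > 0 and in the upper half-plane when ω < 0.

Case ω > 0 (lower half-plane, clockwise contour ⇒ F(ω) = -2πi·ΣRes):
  Res_{z = - 3 i} g(z) = \frac{i \left(1 - 3 \omega\right) e^{- 3 \omega}}{12} (pole of order 2)
  F(ω) = -2πi·ΣRes = \frac{\pi \left(1 - 3 \omega\right) e^{- 3 \omega}}{6}

Case ω < 0 (upper half-plane, counterclockwise contour ⇒ F(ω) = +2πi·ΣRes):
  Res_{z = 3 i} g(z) = \frac{i \left(- 3 \omega - 1\right) e^{3 \omega}}{12} (pole of order 2)
  F(ω) = 2πi·ΣRes = \frac{\pi \left(3 \omega + 1\right) e^{3 \omega}}{6}

Both cases combine into a single formula in |ω|:

F(ω) = \frac{\pi \left(1 - 3 \left|{\omega}\right|\right) e^{- 3 \left|{\omega}\right|}}{6}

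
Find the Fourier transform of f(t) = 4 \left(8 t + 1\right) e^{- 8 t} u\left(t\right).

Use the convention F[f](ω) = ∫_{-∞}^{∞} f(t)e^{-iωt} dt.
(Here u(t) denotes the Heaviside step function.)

F(ω) = \frac{4 \left(- i \omega - 16\right)}{\omega^{2} - 16 i \omega - 64}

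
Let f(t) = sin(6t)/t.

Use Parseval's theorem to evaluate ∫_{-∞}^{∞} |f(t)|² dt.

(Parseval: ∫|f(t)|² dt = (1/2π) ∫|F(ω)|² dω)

∫|f(t)|² dt = 6 \pi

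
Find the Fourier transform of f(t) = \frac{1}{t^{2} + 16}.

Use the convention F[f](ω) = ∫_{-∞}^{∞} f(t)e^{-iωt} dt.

F(ω) = \frac{\pi e^{- 4 \left|{\omega}\right|}}{4}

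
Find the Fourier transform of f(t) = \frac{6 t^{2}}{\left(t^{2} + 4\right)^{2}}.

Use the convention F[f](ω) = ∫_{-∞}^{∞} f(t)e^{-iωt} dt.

F(ω) = \frac{3 \pi \left(1 - 2 \left|{\omega}\right|\right) e^{- 2 \left|{\omega}\right|}}{2}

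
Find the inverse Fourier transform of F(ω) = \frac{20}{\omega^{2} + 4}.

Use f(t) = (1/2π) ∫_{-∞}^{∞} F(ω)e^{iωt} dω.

f(t) = 5 e^{- 2 \left|{t}\right|}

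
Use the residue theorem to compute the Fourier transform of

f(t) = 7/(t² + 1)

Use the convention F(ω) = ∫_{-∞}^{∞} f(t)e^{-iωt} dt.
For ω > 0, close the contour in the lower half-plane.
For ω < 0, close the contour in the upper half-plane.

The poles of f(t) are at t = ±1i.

Let g(z) = f(z)e^{-iωz}; for large |z| the factor e^{-iωz} decays in the lower half-plane when ω > 0 and in the upper half-plane when ω < 0.

Case ω > 0 (lower half-plane, clockwise contour ⇒ F(ω) = -2πi·ΣRes):
  Res_{z = - i} g(z) = \frac{7 i e^{- \omega}}{2}
  F(ω) = -2πi·ΣRes = 7 \pi e^{- \omega}

Case ω < 0 (upper half-plane, counterclockwise contour ⇒ F(ω) = +2πi·ΣRes):
  Res_{z = i} g(z) = - \frac{7 i e^{\omega}}{2}
  F(ω) = 2πi·ΣRes = 7 \pi e^{\omega}

Both cases combine into a single formula in |ω|:

F(ω) = 7 \pi e^{- \left|{\omega}\right|}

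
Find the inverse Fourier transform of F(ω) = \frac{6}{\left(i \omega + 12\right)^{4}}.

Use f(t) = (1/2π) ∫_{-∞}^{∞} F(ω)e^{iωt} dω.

f(t) = t^{3} e^{- 12 t} u\left(t\right)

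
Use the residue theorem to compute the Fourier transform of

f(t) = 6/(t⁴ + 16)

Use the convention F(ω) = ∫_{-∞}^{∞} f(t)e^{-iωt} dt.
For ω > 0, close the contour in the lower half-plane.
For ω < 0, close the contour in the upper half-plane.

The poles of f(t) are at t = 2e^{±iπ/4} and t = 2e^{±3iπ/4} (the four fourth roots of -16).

Let g(z) = f(z)e^{-iωz}; for large |z| the factor e^{-iωz} decays in the lower half-plane when ω > 0 and in the upper half-plane when ω < 0.

Case ω > 0 (lower half-plane, clockwise contour ⇒ F(ω) = -2πi·ΣRes):
  Res_{z = - \sqrt{2} - \sqrt{2} i} g(z) = \frac{3 \sqrt{2} i \left(1 - i\right) e^{\sqrt{2} \omega \left(-1 + i\right)}}{32}
  Res_{z = \sqrt{2} - \sqrt{2} i} g(z) = \frac{3 \sqrt{2} i \left(1 + i\right) e^{- \sqrt{2} \omega \left(1 + i\right)}}{32}
  F(ω) = -2πi·ΣRes = \frac{3 \sqrt{2} \pi \left(1 - i\right) \left(e^{2 \sqrt{2} i \omega} + i\right) e^{- \sqrt{2} \omega \left(1 + i\right)}}{16} = \frac{3 \pi e^{- \sqrt{2} \omega} \sin{\left(\sqrt{2} \omega + \frac{\pi}{4} \right)}}{4}

Case ω < 0 (upper half-plane, counterclockwise contour ⇒ F(ω) = +2πi·ΣRes):
  Res_{z = \sqrt{2} + \sqrt{2} i} g(z) = \frac{3 \sqrt{2} i \left(-1 + i\right) e^{\sqrt{2} \omega \left(1 - i\right)}}{32}
  Res_{z = - \sqrt{2} + \sqrt{2} i} g(z) = \frac{3 \sqrt{2} \left(1 - i\right) e^{\sqrt{2} \omega \left(1 + i\right)}}{32}
  F(ω) = 2πi·ΣRes = - \frac{3 \sqrt{2} i \pi \left(i \left(1 - i\right) e^{\sqrt{2} \omega \left(1 - i\right)} - \left(1 - i\right) e^{\sqrt{2} \omega \left(1 + i\right)}\right)}{16} = \frac{3 \pi e^{\sqrt{2} \omega} \cos{\left(\sqrt{2} \omega + \frac{\pi}{4} \right)}}{4}

Both cases combine into a single formula in |ω|:

F(ω) = \frac{3 \pi e^{- \sqrt{2} \left|{\omega}\right|} \sin{\left(\sqrt{2} \left|{\omega}\right| + \frac{\pi}{4} \right)}}{4}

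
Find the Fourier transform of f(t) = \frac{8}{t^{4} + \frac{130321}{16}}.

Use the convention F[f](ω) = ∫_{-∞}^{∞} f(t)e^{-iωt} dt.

F(ω) = \frac{64 \pi e^{- \frac{19 \sqrt{2} \left|{\omega}\right|}{4}} \sin{\left(\frac{19 \sqrt{2} \left|{\omega}\right|}{4} + \frac{\pi}{4} \right)}}{6859}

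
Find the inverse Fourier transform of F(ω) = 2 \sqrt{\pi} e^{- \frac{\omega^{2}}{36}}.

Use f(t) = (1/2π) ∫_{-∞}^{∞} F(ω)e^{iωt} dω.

f(t) = 6 e^{- 9 t^{2}}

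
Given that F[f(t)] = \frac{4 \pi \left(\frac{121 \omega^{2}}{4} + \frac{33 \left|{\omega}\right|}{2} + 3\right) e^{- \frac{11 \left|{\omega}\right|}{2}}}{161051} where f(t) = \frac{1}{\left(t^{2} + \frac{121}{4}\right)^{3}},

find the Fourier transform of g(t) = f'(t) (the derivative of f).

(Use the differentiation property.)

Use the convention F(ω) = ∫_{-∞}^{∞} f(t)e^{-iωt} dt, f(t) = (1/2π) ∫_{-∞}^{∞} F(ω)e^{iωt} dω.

F[g](ω) = \frac{i \pi \omega \left(121 \omega^{2} + 66 \left|{\omega}\right| + 12\right) e^{- \frac{11 \left|{\omega}\right|}{2}}}{161051}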